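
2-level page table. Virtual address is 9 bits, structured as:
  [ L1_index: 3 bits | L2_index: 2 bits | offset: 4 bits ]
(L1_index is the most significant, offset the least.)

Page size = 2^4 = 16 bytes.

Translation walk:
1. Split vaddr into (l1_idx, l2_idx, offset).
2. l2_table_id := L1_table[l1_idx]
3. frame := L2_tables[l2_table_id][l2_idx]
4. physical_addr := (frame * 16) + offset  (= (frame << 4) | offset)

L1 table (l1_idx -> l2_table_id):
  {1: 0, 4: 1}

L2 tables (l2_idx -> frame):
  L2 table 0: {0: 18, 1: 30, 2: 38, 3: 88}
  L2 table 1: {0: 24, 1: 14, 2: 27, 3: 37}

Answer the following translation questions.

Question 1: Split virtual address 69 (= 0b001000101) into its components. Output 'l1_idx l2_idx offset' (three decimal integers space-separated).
Answer: 1 0 5

Derivation:
vaddr = 69 = 0b001000101
  top 3 bits -> l1_idx = 1
  next 2 bits -> l2_idx = 0
  bottom 4 bits -> offset = 5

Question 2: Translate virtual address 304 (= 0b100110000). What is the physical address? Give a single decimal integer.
Answer: 592

Derivation:
vaddr = 304 = 0b100110000
Split: l1_idx=4, l2_idx=3, offset=0
L1[4] = 1
L2[1][3] = 37
paddr = 37 * 16 + 0 = 592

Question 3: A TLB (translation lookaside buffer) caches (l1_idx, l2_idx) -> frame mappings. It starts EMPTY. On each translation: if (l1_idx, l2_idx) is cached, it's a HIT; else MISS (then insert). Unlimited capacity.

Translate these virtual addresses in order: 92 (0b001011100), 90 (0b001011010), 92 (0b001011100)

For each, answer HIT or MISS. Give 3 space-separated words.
vaddr=92: (1,1) not in TLB -> MISS, insert
vaddr=90: (1,1) in TLB -> HIT
vaddr=92: (1,1) in TLB -> HIT

Answer: MISS HIT HIT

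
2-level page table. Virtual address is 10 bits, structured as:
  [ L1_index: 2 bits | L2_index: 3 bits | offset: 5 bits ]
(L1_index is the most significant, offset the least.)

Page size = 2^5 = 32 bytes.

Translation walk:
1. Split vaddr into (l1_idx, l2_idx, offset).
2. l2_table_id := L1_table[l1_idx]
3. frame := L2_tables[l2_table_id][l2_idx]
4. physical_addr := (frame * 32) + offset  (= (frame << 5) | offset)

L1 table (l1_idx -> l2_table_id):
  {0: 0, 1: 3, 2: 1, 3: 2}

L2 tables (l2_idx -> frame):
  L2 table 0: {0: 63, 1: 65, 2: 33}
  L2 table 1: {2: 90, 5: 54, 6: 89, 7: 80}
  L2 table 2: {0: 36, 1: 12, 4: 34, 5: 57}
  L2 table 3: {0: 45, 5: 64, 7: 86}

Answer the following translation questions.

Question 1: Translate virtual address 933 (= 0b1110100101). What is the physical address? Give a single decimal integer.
vaddr = 933 = 0b1110100101
Split: l1_idx=3, l2_idx=5, offset=5
L1[3] = 2
L2[2][5] = 57
paddr = 57 * 32 + 5 = 1829

Answer: 1829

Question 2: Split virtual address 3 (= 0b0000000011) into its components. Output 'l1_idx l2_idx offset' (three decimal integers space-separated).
Answer: 0 0 3

Derivation:
vaddr = 3 = 0b0000000011
  top 2 bits -> l1_idx = 0
  next 3 bits -> l2_idx = 0
  bottom 5 bits -> offset = 3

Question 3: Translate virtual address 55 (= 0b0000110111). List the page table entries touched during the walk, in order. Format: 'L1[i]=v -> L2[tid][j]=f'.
vaddr = 55 = 0b0000110111
Split: l1_idx=0, l2_idx=1, offset=23

Answer: L1[0]=0 -> L2[0][1]=65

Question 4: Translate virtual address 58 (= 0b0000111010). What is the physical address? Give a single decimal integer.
Answer: 2106

Derivation:
vaddr = 58 = 0b0000111010
Split: l1_idx=0, l2_idx=1, offset=26
L1[0] = 0
L2[0][1] = 65
paddr = 65 * 32 + 26 = 2106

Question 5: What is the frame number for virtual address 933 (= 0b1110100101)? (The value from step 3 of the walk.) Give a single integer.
Answer: 57

Derivation:
vaddr = 933: l1_idx=3, l2_idx=5
L1[3] = 2; L2[2][5] = 57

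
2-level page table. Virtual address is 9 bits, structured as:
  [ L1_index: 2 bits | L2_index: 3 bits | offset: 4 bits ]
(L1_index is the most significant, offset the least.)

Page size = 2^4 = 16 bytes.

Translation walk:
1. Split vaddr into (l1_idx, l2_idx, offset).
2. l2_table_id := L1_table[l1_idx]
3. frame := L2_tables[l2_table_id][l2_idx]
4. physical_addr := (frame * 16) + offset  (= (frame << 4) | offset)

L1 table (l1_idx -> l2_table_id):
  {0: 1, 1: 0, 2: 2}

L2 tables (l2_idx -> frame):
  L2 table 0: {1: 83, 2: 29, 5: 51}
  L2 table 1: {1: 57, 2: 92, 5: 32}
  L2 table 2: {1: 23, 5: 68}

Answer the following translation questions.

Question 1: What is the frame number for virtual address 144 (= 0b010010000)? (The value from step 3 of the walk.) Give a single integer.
Answer: 83

Derivation:
vaddr = 144: l1_idx=1, l2_idx=1
L1[1] = 0; L2[0][1] = 83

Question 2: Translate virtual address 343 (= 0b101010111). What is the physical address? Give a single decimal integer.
Answer: 1095

Derivation:
vaddr = 343 = 0b101010111
Split: l1_idx=2, l2_idx=5, offset=7
L1[2] = 2
L2[2][5] = 68
paddr = 68 * 16 + 7 = 1095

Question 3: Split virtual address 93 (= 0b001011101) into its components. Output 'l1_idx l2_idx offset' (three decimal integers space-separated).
vaddr = 93 = 0b001011101
  top 2 bits -> l1_idx = 0
  next 3 bits -> l2_idx = 5
  bottom 4 bits -> offset = 13

Answer: 0 5 13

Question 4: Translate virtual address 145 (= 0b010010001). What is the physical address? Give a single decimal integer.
Answer: 1329

Derivation:
vaddr = 145 = 0b010010001
Split: l1_idx=1, l2_idx=1, offset=1
L1[1] = 0
L2[0][1] = 83
paddr = 83 * 16 + 1 = 1329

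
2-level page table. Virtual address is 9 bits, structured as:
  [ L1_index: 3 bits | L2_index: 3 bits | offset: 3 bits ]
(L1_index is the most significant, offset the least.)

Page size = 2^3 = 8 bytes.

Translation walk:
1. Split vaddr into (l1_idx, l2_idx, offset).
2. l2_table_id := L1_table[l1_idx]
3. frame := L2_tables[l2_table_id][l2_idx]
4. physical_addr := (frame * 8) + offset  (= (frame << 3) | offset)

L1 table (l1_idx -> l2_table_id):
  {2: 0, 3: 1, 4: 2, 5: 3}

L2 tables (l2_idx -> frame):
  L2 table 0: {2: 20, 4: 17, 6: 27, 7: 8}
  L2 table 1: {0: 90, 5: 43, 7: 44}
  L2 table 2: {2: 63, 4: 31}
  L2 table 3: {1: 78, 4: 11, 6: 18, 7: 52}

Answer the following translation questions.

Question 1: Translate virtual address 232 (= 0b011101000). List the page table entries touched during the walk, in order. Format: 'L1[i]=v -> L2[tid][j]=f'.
vaddr = 232 = 0b011101000
Split: l1_idx=3, l2_idx=5, offset=0

Answer: L1[3]=1 -> L2[1][5]=43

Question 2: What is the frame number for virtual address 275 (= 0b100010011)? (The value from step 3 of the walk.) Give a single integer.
Answer: 63

Derivation:
vaddr = 275: l1_idx=4, l2_idx=2
L1[4] = 2; L2[2][2] = 63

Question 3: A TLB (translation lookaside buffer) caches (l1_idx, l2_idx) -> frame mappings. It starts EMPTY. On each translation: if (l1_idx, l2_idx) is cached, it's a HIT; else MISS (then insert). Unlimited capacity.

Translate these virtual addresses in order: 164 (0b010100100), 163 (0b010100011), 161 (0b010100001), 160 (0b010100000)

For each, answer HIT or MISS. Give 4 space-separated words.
vaddr=164: (2,4) not in TLB -> MISS, insert
vaddr=163: (2,4) in TLB -> HIT
vaddr=161: (2,4) in TLB -> HIT
vaddr=160: (2,4) in TLB -> HIT

Answer: MISS HIT HIT HIT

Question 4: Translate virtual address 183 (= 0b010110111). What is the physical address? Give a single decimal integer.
Answer: 223

Derivation:
vaddr = 183 = 0b010110111
Split: l1_idx=2, l2_idx=6, offset=7
L1[2] = 0
L2[0][6] = 27
paddr = 27 * 8 + 7 = 223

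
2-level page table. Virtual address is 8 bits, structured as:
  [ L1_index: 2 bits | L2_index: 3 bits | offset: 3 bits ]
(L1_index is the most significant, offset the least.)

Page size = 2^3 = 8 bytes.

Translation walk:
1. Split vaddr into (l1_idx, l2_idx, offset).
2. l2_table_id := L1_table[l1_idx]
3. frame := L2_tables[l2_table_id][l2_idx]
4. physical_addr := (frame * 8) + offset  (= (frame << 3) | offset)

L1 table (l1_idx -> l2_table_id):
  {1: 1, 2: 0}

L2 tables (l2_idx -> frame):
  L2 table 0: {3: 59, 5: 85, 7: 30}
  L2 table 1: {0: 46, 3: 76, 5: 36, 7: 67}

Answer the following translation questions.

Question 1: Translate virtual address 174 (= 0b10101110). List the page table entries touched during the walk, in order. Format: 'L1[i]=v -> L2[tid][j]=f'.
Answer: L1[2]=0 -> L2[0][5]=85

Derivation:
vaddr = 174 = 0b10101110
Split: l1_idx=2, l2_idx=5, offset=6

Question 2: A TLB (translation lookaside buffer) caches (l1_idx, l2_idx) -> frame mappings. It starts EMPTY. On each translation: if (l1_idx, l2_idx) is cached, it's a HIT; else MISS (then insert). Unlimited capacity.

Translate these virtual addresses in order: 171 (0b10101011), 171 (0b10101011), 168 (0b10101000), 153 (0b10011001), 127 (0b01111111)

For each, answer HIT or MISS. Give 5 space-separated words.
Answer: MISS HIT HIT MISS MISS

Derivation:
vaddr=171: (2,5) not in TLB -> MISS, insert
vaddr=171: (2,5) in TLB -> HIT
vaddr=168: (2,5) in TLB -> HIT
vaddr=153: (2,3) not in TLB -> MISS, insert
vaddr=127: (1,7) not in TLB -> MISS, insert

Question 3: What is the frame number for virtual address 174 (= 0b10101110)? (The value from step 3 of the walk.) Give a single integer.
vaddr = 174: l1_idx=2, l2_idx=5
L1[2] = 0; L2[0][5] = 85

Answer: 85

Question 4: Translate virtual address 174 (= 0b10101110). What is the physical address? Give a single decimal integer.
vaddr = 174 = 0b10101110
Split: l1_idx=2, l2_idx=5, offset=6
L1[2] = 0
L2[0][5] = 85
paddr = 85 * 8 + 6 = 686

Answer: 686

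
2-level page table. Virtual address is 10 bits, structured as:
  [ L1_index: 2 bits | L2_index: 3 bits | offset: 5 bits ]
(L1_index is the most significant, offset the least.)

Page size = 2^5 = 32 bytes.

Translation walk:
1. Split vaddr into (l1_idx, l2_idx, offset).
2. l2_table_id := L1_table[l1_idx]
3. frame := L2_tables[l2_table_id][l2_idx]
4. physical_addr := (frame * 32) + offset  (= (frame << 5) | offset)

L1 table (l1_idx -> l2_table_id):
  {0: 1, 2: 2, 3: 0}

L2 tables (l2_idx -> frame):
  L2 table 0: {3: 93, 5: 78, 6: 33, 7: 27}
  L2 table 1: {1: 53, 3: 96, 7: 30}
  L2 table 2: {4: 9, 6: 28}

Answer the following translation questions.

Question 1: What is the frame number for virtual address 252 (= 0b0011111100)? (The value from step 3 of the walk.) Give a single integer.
Answer: 30

Derivation:
vaddr = 252: l1_idx=0, l2_idx=7
L1[0] = 1; L2[1][7] = 30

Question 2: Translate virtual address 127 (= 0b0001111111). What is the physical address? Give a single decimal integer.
vaddr = 127 = 0b0001111111
Split: l1_idx=0, l2_idx=3, offset=31
L1[0] = 1
L2[1][3] = 96
paddr = 96 * 32 + 31 = 3103

Answer: 3103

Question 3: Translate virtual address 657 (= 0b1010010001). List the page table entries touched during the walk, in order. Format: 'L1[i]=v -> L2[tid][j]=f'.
Answer: L1[2]=2 -> L2[2][4]=9

Derivation:
vaddr = 657 = 0b1010010001
Split: l1_idx=2, l2_idx=4, offset=17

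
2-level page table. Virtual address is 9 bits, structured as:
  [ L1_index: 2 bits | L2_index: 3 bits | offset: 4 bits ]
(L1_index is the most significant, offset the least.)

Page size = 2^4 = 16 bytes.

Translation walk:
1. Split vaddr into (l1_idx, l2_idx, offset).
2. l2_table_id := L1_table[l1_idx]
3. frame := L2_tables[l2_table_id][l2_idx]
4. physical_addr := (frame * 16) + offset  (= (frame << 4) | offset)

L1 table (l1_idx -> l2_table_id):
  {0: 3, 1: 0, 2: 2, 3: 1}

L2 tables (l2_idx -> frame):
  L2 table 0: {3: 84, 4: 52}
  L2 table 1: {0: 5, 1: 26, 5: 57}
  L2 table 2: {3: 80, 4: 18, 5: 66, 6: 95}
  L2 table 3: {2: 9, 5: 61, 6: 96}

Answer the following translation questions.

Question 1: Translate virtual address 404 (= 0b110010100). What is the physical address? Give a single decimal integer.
Answer: 420

Derivation:
vaddr = 404 = 0b110010100
Split: l1_idx=3, l2_idx=1, offset=4
L1[3] = 1
L2[1][1] = 26
paddr = 26 * 16 + 4 = 420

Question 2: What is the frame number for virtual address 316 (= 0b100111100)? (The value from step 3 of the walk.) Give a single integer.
vaddr = 316: l1_idx=2, l2_idx=3
L1[2] = 2; L2[2][3] = 80

Answer: 80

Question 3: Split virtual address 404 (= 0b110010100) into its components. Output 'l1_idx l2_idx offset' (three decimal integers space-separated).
Answer: 3 1 4

Derivation:
vaddr = 404 = 0b110010100
  top 2 bits -> l1_idx = 3
  next 3 bits -> l2_idx = 1
  bottom 4 bits -> offset = 4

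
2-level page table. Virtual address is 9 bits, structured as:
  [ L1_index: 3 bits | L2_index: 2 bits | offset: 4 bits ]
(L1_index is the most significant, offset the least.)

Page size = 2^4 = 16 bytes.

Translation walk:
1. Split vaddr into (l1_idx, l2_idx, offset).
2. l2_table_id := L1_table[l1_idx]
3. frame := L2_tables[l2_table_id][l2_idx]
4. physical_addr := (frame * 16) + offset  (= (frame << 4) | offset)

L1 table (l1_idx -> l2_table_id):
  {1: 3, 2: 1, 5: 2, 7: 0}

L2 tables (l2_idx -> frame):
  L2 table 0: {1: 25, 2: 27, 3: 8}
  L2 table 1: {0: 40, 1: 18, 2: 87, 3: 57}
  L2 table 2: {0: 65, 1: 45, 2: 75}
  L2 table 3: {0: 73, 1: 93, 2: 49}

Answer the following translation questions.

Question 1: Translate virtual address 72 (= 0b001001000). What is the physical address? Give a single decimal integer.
vaddr = 72 = 0b001001000
Split: l1_idx=1, l2_idx=0, offset=8
L1[1] = 3
L2[3][0] = 73
paddr = 73 * 16 + 8 = 1176

Answer: 1176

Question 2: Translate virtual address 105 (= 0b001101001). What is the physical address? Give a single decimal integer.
Answer: 793

Derivation:
vaddr = 105 = 0b001101001
Split: l1_idx=1, l2_idx=2, offset=9
L1[1] = 3
L2[3][2] = 49
paddr = 49 * 16 + 9 = 793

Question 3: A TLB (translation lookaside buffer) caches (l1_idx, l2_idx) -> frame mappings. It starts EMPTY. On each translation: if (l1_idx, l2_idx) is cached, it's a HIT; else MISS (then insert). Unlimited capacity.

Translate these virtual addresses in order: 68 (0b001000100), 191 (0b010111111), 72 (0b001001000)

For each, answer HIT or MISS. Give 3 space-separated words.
vaddr=68: (1,0) not in TLB -> MISS, insert
vaddr=191: (2,3) not in TLB -> MISS, insert
vaddr=72: (1,0) in TLB -> HIT

Answer: MISS MISS HIT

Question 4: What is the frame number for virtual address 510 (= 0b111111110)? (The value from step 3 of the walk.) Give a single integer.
vaddr = 510: l1_idx=7, l2_idx=3
L1[7] = 0; L2[0][3] = 8

Answer: 8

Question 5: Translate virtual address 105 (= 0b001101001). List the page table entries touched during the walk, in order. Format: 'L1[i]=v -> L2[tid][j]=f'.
vaddr = 105 = 0b001101001
Split: l1_idx=1, l2_idx=2, offset=9

Answer: L1[1]=3 -> L2[3][2]=49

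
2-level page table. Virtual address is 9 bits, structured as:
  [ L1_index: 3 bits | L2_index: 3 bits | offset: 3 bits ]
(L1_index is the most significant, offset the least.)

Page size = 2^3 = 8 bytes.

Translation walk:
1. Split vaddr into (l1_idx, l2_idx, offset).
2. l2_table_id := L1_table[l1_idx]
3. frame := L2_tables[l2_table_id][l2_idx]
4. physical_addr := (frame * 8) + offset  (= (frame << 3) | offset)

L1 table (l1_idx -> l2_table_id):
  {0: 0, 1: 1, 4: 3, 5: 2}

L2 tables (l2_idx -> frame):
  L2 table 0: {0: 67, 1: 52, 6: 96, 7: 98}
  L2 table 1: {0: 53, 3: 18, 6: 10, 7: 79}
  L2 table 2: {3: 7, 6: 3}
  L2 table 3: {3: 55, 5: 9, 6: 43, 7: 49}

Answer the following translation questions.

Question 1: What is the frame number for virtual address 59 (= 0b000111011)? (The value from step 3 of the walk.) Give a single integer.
vaddr = 59: l1_idx=0, l2_idx=7
L1[0] = 0; L2[0][7] = 98

Answer: 98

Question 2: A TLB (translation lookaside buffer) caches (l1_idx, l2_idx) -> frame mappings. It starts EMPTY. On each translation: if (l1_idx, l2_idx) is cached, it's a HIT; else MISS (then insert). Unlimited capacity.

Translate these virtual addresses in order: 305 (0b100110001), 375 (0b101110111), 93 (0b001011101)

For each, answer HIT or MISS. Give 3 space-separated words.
vaddr=305: (4,6) not in TLB -> MISS, insert
vaddr=375: (5,6) not in TLB -> MISS, insert
vaddr=93: (1,3) not in TLB -> MISS, insert

Answer: MISS MISS MISS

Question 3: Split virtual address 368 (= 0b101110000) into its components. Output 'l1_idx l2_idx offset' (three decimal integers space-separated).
vaddr = 368 = 0b101110000
  top 3 bits -> l1_idx = 5
  next 3 bits -> l2_idx = 6
  bottom 3 bits -> offset = 0

Answer: 5 6 0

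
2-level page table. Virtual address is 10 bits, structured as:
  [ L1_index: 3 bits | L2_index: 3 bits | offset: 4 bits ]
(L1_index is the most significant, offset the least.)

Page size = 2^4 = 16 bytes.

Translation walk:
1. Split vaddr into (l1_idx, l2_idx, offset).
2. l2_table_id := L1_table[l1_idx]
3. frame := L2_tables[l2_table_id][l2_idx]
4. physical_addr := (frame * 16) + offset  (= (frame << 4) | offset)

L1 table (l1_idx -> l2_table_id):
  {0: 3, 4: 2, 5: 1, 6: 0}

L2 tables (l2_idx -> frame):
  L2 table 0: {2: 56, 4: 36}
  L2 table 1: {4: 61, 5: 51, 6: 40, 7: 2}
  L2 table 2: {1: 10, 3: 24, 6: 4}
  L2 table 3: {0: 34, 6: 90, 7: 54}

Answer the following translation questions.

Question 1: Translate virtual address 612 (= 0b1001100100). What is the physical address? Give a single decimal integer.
vaddr = 612 = 0b1001100100
Split: l1_idx=4, l2_idx=6, offset=4
L1[4] = 2
L2[2][6] = 4
paddr = 4 * 16 + 4 = 68

Answer: 68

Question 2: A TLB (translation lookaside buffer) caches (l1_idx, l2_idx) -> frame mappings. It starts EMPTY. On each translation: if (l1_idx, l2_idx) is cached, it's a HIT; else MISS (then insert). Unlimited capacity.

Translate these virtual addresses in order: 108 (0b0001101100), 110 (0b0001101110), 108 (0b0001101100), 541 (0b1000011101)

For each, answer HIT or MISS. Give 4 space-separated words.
Answer: MISS HIT HIT MISS

Derivation:
vaddr=108: (0,6) not in TLB -> MISS, insert
vaddr=110: (0,6) in TLB -> HIT
vaddr=108: (0,6) in TLB -> HIT
vaddr=541: (4,1) not in TLB -> MISS, insert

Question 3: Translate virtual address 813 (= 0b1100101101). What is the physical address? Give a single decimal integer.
Answer: 909

Derivation:
vaddr = 813 = 0b1100101101
Split: l1_idx=6, l2_idx=2, offset=13
L1[6] = 0
L2[0][2] = 56
paddr = 56 * 16 + 13 = 909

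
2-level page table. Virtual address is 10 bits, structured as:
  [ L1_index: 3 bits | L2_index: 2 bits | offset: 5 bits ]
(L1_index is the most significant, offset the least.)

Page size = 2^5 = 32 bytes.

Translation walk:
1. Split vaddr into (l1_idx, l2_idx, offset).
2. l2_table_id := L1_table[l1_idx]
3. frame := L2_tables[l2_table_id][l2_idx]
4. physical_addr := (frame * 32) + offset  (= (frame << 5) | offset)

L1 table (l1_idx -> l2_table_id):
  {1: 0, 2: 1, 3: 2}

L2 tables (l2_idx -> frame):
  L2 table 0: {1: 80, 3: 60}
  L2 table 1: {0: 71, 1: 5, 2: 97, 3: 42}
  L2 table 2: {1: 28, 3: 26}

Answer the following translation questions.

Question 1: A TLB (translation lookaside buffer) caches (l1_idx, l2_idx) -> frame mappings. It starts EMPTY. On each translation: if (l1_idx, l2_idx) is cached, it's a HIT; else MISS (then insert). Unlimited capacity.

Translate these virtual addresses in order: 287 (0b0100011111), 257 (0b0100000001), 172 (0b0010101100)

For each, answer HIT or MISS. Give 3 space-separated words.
Answer: MISS HIT MISS

Derivation:
vaddr=287: (2,0) not in TLB -> MISS, insert
vaddr=257: (2,0) in TLB -> HIT
vaddr=172: (1,1) not in TLB -> MISS, insert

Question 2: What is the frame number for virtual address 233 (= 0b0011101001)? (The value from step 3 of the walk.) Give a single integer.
vaddr = 233: l1_idx=1, l2_idx=3
L1[1] = 0; L2[0][3] = 60

Answer: 60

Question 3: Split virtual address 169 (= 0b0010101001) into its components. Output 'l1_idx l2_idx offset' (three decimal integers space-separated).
Answer: 1 1 9

Derivation:
vaddr = 169 = 0b0010101001
  top 3 bits -> l1_idx = 1
  next 2 bits -> l2_idx = 1
  bottom 5 bits -> offset = 9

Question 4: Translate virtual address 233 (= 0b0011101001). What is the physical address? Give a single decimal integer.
Answer: 1929

Derivation:
vaddr = 233 = 0b0011101001
Split: l1_idx=1, l2_idx=3, offset=9
L1[1] = 0
L2[0][3] = 60
paddr = 60 * 32 + 9 = 1929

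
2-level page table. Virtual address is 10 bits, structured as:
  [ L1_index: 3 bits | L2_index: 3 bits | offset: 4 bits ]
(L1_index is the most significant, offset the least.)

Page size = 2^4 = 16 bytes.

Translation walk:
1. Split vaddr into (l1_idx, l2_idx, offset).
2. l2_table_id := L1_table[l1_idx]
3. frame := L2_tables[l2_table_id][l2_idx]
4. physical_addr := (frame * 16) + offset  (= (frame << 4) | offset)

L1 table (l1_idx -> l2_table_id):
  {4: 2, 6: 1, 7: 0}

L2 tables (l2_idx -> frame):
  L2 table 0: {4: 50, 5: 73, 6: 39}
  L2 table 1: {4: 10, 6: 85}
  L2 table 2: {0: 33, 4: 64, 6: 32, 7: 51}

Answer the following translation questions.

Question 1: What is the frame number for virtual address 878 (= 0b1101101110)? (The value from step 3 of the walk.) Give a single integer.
Answer: 85

Derivation:
vaddr = 878: l1_idx=6, l2_idx=6
L1[6] = 1; L2[1][6] = 85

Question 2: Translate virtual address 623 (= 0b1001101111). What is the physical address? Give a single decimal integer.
Answer: 527

Derivation:
vaddr = 623 = 0b1001101111
Split: l1_idx=4, l2_idx=6, offset=15
L1[4] = 2
L2[2][6] = 32
paddr = 32 * 16 + 15 = 527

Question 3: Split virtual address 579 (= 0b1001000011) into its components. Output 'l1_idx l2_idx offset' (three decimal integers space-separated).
vaddr = 579 = 0b1001000011
  top 3 bits -> l1_idx = 4
  next 3 bits -> l2_idx = 4
  bottom 4 bits -> offset = 3

Answer: 4 4 3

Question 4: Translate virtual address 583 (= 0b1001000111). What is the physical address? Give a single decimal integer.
Answer: 1031

Derivation:
vaddr = 583 = 0b1001000111
Split: l1_idx=4, l2_idx=4, offset=7
L1[4] = 2
L2[2][4] = 64
paddr = 64 * 16 + 7 = 1031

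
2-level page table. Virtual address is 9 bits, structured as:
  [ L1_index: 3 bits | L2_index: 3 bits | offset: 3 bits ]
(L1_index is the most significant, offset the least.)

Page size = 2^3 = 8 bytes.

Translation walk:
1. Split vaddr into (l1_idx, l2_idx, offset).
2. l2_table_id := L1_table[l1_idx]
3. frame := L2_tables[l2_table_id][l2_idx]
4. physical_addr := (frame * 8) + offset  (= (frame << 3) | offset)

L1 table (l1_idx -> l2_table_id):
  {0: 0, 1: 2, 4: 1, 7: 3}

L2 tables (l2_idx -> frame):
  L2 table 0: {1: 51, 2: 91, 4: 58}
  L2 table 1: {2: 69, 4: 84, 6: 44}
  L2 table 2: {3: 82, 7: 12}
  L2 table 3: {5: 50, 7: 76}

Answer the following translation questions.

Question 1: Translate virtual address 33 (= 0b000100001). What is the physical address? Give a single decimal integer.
Answer: 465

Derivation:
vaddr = 33 = 0b000100001
Split: l1_idx=0, l2_idx=4, offset=1
L1[0] = 0
L2[0][4] = 58
paddr = 58 * 8 + 1 = 465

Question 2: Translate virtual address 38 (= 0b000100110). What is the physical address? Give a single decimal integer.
vaddr = 38 = 0b000100110
Split: l1_idx=0, l2_idx=4, offset=6
L1[0] = 0
L2[0][4] = 58
paddr = 58 * 8 + 6 = 470

Answer: 470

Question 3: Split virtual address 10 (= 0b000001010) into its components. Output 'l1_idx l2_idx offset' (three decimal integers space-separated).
Answer: 0 1 2

Derivation:
vaddr = 10 = 0b000001010
  top 3 bits -> l1_idx = 0
  next 3 bits -> l2_idx = 1
  bottom 3 bits -> offset = 2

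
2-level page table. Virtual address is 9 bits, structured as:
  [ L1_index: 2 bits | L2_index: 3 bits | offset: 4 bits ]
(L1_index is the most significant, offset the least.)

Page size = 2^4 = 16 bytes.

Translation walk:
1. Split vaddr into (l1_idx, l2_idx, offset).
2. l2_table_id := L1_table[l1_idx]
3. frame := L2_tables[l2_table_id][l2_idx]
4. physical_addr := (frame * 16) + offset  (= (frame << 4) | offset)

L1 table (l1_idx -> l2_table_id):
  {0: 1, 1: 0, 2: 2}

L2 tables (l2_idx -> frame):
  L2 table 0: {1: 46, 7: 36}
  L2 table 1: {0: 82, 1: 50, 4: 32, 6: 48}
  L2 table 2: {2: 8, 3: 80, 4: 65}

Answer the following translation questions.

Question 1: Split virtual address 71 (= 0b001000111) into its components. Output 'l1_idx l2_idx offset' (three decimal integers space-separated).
Answer: 0 4 7

Derivation:
vaddr = 71 = 0b001000111
  top 2 bits -> l1_idx = 0
  next 3 bits -> l2_idx = 4
  bottom 4 bits -> offset = 7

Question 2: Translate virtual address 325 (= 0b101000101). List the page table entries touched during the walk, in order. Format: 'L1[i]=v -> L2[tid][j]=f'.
Answer: L1[2]=2 -> L2[2][4]=65

Derivation:
vaddr = 325 = 0b101000101
Split: l1_idx=2, l2_idx=4, offset=5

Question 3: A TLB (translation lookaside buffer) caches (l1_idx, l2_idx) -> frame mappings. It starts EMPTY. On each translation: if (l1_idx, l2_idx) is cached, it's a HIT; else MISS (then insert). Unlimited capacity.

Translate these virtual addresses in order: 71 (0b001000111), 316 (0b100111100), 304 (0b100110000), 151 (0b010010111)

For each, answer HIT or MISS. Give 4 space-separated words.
Answer: MISS MISS HIT MISS

Derivation:
vaddr=71: (0,4) not in TLB -> MISS, insert
vaddr=316: (2,3) not in TLB -> MISS, insert
vaddr=304: (2,3) in TLB -> HIT
vaddr=151: (1,1) not in TLB -> MISS, insert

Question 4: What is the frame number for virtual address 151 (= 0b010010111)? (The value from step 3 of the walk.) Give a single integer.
vaddr = 151: l1_idx=1, l2_idx=1
L1[1] = 0; L2[0][1] = 46

Answer: 46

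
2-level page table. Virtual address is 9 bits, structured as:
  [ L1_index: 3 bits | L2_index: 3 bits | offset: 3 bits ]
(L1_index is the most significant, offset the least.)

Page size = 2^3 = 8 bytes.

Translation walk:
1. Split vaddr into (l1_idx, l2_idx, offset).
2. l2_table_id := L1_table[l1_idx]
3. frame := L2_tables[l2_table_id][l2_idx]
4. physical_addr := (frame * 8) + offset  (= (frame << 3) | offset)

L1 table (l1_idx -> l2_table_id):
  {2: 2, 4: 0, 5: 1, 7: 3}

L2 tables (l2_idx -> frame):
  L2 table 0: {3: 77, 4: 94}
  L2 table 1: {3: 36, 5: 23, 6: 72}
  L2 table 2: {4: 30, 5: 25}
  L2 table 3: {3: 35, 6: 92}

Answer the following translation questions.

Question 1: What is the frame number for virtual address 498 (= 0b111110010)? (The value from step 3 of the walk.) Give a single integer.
vaddr = 498: l1_idx=7, l2_idx=6
L1[7] = 3; L2[3][6] = 92

Answer: 92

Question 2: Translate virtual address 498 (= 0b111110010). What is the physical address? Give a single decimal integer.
Answer: 738

Derivation:
vaddr = 498 = 0b111110010
Split: l1_idx=7, l2_idx=6, offset=2
L1[7] = 3
L2[3][6] = 92
paddr = 92 * 8 + 2 = 738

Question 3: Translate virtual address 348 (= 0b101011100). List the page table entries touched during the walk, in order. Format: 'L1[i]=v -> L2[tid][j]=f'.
vaddr = 348 = 0b101011100
Split: l1_idx=5, l2_idx=3, offset=4

Answer: L1[5]=1 -> L2[1][3]=36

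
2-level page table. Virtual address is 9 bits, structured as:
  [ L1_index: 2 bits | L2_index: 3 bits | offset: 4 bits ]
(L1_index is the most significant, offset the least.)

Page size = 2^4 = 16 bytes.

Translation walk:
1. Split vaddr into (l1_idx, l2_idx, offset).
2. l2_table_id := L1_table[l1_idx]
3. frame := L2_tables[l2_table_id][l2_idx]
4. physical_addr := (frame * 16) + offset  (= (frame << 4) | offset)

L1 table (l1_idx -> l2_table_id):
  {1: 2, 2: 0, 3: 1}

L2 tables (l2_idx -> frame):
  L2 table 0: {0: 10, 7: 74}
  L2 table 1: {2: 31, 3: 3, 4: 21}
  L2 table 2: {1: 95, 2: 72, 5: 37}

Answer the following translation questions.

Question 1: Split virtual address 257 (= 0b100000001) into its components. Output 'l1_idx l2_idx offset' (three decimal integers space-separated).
Answer: 2 0 1

Derivation:
vaddr = 257 = 0b100000001
  top 2 bits -> l1_idx = 2
  next 3 bits -> l2_idx = 0
  bottom 4 bits -> offset = 1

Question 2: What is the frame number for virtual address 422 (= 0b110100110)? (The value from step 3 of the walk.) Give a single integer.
vaddr = 422: l1_idx=3, l2_idx=2
L1[3] = 1; L2[1][2] = 31

Answer: 31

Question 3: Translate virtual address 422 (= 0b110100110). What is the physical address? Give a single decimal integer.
vaddr = 422 = 0b110100110
Split: l1_idx=3, l2_idx=2, offset=6
L1[3] = 1
L2[1][2] = 31
paddr = 31 * 16 + 6 = 502

Answer: 502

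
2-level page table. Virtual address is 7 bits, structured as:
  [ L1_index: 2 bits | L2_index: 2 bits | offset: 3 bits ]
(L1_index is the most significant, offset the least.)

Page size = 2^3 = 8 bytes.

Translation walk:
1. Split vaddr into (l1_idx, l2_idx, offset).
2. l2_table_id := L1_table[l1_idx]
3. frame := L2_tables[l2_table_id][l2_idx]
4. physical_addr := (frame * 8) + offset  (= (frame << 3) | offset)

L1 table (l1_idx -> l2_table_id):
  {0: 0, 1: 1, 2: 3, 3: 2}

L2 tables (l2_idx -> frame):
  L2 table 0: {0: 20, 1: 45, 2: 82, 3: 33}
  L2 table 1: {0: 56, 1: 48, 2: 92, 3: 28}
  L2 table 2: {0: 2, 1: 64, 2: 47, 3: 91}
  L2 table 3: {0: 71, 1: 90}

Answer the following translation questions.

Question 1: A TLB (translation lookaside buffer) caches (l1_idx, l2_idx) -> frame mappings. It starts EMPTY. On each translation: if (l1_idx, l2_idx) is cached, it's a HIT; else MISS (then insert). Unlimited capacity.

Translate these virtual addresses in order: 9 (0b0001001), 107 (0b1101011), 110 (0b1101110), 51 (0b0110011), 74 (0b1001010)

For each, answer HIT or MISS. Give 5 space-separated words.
Answer: MISS MISS HIT MISS MISS

Derivation:
vaddr=9: (0,1) not in TLB -> MISS, insert
vaddr=107: (3,1) not in TLB -> MISS, insert
vaddr=110: (3,1) in TLB -> HIT
vaddr=51: (1,2) not in TLB -> MISS, insert
vaddr=74: (2,1) not in TLB -> MISS, insert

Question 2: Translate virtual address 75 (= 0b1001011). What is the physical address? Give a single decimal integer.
vaddr = 75 = 0b1001011
Split: l1_idx=2, l2_idx=1, offset=3
L1[2] = 3
L2[3][1] = 90
paddr = 90 * 8 + 3 = 723

Answer: 723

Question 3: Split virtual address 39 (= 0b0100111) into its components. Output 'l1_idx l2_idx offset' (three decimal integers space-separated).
vaddr = 39 = 0b0100111
  top 2 bits -> l1_idx = 1
  next 2 bits -> l2_idx = 0
  bottom 3 bits -> offset = 7

Answer: 1 0 7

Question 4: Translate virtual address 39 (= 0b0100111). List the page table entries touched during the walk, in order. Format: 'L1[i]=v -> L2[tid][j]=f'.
vaddr = 39 = 0b0100111
Split: l1_idx=1, l2_idx=0, offset=7

Answer: L1[1]=1 -> L2[1][0]=56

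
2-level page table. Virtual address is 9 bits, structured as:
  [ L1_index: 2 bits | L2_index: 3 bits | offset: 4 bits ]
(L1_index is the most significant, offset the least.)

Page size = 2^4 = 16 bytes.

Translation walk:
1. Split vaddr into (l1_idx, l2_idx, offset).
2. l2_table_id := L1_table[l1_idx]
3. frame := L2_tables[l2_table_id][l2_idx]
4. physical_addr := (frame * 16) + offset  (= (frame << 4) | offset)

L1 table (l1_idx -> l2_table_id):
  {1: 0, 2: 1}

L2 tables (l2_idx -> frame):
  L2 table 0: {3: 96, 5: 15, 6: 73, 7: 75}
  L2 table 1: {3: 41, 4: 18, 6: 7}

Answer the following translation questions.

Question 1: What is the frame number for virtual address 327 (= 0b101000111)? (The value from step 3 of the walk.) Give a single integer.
Answer: 18

Derivation:
vaddr = 327: l1_idx=2, l2_idx=4
L1[2] = 1; L2[1][4] = 18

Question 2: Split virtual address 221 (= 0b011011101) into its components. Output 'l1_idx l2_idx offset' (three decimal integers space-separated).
Answer: 1 5 13

Derivation:
vaddr = 221 = 0b011011101
  top 2 bits -> l1_idx = 1
  next 3 bits -> l2_idx = 5
  bottom 4 bits -> offset = 13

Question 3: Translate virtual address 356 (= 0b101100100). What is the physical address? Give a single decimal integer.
Answer: 116

Derivation:
vaddr = 356 = 0b101100100
Split: l1_idx=2, l2_idx=6, offset=4
L1[2] = 1
L2[1][6] = 7
paddr = 7 * 16 + 4 = 116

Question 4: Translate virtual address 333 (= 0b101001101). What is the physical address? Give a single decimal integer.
vaddr = 333 = 0b101001101
Split: l1_idx=2, l2_idx=4, offset=13
L1[2] = 1
L2[1][4] = 18
paddr = 18 * 16 + 13 = 301

Answer: 301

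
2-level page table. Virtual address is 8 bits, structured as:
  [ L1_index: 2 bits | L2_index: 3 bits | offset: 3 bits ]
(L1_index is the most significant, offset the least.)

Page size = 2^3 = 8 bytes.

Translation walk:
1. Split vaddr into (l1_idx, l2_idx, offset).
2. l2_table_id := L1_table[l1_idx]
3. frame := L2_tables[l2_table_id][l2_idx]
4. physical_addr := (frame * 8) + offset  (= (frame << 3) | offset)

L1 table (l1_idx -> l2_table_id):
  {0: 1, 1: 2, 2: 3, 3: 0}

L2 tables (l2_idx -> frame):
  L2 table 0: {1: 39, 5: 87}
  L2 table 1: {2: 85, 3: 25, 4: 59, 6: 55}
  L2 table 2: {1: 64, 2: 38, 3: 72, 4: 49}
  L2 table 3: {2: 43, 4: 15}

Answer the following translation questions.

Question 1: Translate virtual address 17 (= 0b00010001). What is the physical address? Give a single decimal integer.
vaddr = 17 = 0b00010001
Split: l1_idx=0, l2_idx=2, offset=1
L1[0] = 1
L2[1][2] = 85
paddr = 85 * 8 + 1 = 681

Answer: 681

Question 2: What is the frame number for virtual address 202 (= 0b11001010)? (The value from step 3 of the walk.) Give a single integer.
Answer: 39

Derivation:
vaddr = 202: l1_idx=3, l2_idx=1
L1[3] = 0; L2[0][1] = 39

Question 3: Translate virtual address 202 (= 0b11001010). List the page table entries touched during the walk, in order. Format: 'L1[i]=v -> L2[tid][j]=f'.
Answer: L1[3]=0 -> L2[0][1]=39

Derivation:
vaddr = 202 = 0b11001010
Split: l1_idx=3, l2_idx=1, offset=2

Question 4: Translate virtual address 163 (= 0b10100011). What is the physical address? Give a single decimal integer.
vaddr = 163 = 0b10100011
Split: l1_idx=2, l2_idx=4, offset=3
L1[2] = 3
L2[3][4] = 15
paddr = 15 * 8 + 3 = 123

Answer: 123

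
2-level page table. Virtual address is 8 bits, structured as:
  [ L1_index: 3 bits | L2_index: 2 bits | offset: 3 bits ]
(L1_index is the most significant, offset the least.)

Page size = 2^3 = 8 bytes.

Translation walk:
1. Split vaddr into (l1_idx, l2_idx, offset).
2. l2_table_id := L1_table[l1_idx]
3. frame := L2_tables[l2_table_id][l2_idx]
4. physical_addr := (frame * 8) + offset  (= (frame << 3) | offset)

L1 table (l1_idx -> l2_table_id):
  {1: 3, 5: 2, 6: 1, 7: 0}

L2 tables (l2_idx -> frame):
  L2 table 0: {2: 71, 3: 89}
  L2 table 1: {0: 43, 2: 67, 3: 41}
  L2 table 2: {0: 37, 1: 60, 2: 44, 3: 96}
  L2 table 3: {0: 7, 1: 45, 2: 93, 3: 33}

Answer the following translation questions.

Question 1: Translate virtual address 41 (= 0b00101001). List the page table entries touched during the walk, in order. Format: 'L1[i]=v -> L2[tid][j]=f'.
vaddr = 41 = 0b00101001
Split: l1_idx=1, l2_idx=1, offset=1

Answer: L1[1]=3 -> L2[3][1]=45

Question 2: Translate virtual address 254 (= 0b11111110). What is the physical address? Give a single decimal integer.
vaddr = 254 = 0b11111110
Split: l1_idx=7, l2_idx=3, offset=6
L1[7] = 0
L2[0][3] = 89
paddr = 89 * 8 + 6 = 718

Answer: 718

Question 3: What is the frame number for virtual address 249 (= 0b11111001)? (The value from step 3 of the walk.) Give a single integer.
vaddr = 249: l1_idx=7, l2_idx=3
L1[7] = 0; L2[0][3] = 89

Answer: 89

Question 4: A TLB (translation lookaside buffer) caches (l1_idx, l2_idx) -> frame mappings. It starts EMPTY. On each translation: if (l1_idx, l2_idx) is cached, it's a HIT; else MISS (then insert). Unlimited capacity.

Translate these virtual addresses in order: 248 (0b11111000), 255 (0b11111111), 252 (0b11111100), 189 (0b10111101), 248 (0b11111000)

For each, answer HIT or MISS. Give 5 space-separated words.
vaddr=248: (7,3) not in TLB -> MISS, insert
vaddr=255: (7,3) in TLB -> HIT
vaddr=252: (7,3) in TLB -> HIT
vaddr=189: (5,3) not in TLB -> MISS, insert
vaddr=248: (7,3) in TLB -> HIT

Answer: MISS HIT HIT MISS HIT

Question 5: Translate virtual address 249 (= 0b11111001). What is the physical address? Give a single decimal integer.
Answer: 713

Derivation:
vaddr = 249 = 0b11111001
Split: l1_idx=7, l2_idx=3, offset=1
L1[7] = 0
L2[0][3] = 89
paddr = 89 * 8 + 1 = 713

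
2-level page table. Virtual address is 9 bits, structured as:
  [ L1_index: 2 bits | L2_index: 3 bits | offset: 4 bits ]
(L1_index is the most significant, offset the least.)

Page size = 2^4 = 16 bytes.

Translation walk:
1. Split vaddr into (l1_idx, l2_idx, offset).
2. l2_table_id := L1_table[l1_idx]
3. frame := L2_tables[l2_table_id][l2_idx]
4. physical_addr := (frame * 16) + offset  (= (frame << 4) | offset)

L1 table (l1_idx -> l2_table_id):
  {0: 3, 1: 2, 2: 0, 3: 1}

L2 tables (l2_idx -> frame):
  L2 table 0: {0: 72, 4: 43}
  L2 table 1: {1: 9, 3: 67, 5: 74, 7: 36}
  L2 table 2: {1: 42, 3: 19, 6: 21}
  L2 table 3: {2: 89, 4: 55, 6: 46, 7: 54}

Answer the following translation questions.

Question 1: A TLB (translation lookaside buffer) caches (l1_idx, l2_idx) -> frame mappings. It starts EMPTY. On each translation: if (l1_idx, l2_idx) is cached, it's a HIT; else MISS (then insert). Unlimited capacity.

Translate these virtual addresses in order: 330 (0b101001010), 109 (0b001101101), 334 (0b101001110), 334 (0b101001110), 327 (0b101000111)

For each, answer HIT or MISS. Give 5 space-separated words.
Answer: MISS MISS HIT HIT HIT

Derivation:
vaddr=330: (2,4) not in TLB -> MISS, insert
vaddr=109: (0,6) not in TLB -> MISS, insert
vaddr=334: (2,4) in TLB -> HIT
vaddr=334: (2,4) in TLB -> HIT
vaddr=327: (2,4) in TLB -> HIT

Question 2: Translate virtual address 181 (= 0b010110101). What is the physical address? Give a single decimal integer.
vaddr = 181 = 0b010110101
Split: l1_idx=1, l2_idx=3, offset=5
L1[1] = 2
L2[2][3] = 19
paddr = 19 * 16 + 5 = 309

Answer: 309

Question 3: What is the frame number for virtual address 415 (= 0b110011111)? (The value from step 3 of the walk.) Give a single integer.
vaddr = 415: l1_idx=3, l2_idx=1
L1[3] = 1; L2[1][1] = 9

Answer: 9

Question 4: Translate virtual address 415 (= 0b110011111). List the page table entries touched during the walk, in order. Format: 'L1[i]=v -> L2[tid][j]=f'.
vaddr = 415 = 0b110011111
Split: l1_idx=3, l2_idx=1, offset=15

Answer: L1[3]=1 -> L2[1][1]=9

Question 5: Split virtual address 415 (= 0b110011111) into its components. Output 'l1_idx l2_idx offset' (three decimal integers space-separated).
vaddr = 415 = 0b110011111
  top 2 bits -> l1_idx = 3
  next 3 bits -> l2_idx = 1
  bottom 4 bits -> offset = 15

Answer: 3 1 15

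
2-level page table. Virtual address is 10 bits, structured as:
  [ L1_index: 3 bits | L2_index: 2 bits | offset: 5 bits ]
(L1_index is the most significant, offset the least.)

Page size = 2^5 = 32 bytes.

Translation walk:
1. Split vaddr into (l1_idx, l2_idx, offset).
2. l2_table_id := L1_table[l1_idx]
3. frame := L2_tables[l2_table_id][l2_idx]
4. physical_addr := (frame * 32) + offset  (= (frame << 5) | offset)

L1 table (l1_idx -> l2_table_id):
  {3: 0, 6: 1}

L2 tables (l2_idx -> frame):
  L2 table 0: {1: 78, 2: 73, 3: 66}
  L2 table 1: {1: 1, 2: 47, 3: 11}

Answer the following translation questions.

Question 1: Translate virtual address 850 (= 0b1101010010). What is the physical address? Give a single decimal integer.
Answer: 1522

Derivation:
vaddr = 850 = 0b1101010010
Split: l1_idx=6, l2_idx=2, offset=18
L1[6] = 1
L2[1][2] = 47
paddr = 47 * 32 + 18 = 1522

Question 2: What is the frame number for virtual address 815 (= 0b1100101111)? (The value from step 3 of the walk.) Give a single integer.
vaddr = 815: l1_idx=6, l2_idx=1
L1[6] = 1; L2[1][1] = 1

Answer: 1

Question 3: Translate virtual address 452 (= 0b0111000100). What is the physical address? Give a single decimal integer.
vaddr = 452 = 0b0111000100
Split: l1_idx=3, l2_idx=2, offset=4
L1[3] = 0
L2[0][2] = 73
paddr = 73 * 32 + 4 = 2340

Answer: 2340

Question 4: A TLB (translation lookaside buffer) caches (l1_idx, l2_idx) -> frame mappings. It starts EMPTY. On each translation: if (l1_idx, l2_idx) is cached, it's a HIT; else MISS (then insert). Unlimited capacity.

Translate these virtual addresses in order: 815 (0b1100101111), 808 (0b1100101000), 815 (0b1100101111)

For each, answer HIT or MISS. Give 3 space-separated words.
vaddr=815: (6,1) not in TLB -> MISS, insert
vaddr=808: (6,1) in TLB -> HIT
vaddr=815: (6,1) in TLB -> HIT

Answer: MISS HIT HIT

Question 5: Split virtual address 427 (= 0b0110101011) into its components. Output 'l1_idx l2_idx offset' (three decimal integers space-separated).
vaddr = 427 = 0b0110101011
  top 3 bits -> l1_idx = 3
  next 2 bits -> l2_idx = 1
  bottom 5 bits -> offset = 11

Answer: 3 1 11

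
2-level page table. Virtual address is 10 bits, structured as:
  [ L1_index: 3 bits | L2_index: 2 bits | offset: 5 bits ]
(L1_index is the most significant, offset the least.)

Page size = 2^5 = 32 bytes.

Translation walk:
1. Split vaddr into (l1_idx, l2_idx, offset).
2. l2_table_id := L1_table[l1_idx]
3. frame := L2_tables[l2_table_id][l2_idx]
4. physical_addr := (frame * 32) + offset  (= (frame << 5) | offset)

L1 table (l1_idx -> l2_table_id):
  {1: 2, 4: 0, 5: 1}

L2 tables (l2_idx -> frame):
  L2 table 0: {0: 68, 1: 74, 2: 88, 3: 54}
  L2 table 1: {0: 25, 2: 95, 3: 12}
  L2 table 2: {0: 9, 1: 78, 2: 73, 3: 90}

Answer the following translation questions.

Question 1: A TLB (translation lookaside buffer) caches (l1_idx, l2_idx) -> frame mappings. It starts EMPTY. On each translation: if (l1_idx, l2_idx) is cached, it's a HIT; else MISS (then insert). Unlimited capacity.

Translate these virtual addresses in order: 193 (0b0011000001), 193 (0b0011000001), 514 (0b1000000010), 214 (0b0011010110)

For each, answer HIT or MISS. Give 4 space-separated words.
vaddr=193: (1,2) not in TLB -> MISS, insert
vaddr=193: (1,2) in TLB -> HIT
vaddr=514: (4,0) not in TLB -> MISS, insert
vaddr=214: (1,2) in TLB -> HIT

Answer: MISS HIT MISS HIT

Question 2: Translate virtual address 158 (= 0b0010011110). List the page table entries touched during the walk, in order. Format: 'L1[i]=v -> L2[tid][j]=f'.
Answer: L1[1]=2 -> L2[2][0]=9

Derivation:
vaddr = 158 = 0b0010011110
Split: l1_idx=1, l2_idx=0, offset=30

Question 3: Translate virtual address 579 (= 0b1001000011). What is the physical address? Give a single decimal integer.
vaddr = 579 = 0b1001000011
Split: l1_idx=4, l2_idx=2, offset=3
L1[4] = 0
L2[0][2] = 88
paddr = 88 * 32 + 3 = 2819

Answer: 2819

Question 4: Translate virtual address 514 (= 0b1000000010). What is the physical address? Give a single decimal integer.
vaddr = 514 = 0b1000000010
Split: l1_idx=4, l2_idx=0, offset=2
L1[4] = 0
L2[0][0] = 68
paddr = 68 * 32 + 2 = 2178

Answer: 2178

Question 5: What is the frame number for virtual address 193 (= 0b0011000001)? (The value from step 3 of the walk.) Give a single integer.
vaddr = 193: l1_idx=1, l2_idx=2
L1[1] = 2; L2[2][2] = 73

Answer: 73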